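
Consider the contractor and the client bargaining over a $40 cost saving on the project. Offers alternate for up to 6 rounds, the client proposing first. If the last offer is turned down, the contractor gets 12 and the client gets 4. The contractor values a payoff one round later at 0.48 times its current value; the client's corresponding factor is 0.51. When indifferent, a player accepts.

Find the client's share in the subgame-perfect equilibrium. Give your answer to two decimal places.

27.25

Round 6 (the contractor proposes): the client gets 4 if talks fail, so the contractor offers 4 and keeps 36.
Round 5 (the client proposes): the contractor can get 36 next round, worth 0.48 × 36 = 17.28 now, so the client offers 17.28, keeping 22.72.
Round 4 (the contractor proposes): the client can get 22.72 next round, worth 0.51 × 22.72 = 11.5872 now; the contractor offers that and keeps 28.4128.
Round 3 (the client proposes): the contractor can get 28.4128 next round, worth 0.48 × 28.4128 = 13.638144 now; the client offers that and keeps 26.361856.
Round 2 (the contractor proposes): the client can get 26.361856 next round, worth 0.51 × 26.361856 = 13.44454656 now. The contractor offers 13.44454656 and keeps 40 − 13.44454656 = 26.55545344.
Round 1 (the client proposes): the contractor can get 26.55545344 next round, worth 0.48 × 26.55545344 = 12.7466176512 now. The client offers 12.7466176512 and keeps 40 − 12.7466176512 = 27.2533823488.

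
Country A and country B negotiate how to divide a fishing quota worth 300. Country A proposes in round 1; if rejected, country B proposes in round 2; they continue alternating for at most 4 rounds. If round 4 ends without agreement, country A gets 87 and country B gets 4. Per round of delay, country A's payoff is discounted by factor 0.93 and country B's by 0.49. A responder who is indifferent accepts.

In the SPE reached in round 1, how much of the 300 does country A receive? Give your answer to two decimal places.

242.15

Round 4 (country B proposes): country A gets 87 if talks fail, so country B offers 87 and keeps 213.
Round 3 (country A proposes): country B can get 213 next round, worth 0.49 × 213 = 104.37 now. Country A offers 104.37 and keeps 300 − 104.37 = 195.63.
Round 2 (country B proposes): country A can get 195.63 next round, worth 0.93 × 195.63 = 181.9359 now, so country B offers 181.9359, keeping 118.0641.
Round 1 (country A proposes): country B can get 118.0641 next round, worth 0.49 × 118.0641 = 57.851409 now; country A offers that and keeps 242.148591.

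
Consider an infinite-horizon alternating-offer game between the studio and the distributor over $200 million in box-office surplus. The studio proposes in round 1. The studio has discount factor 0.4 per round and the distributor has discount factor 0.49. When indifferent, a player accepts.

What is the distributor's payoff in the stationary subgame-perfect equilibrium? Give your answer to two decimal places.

Let x be the studio's share when the studio proposes and y be the distributor's share when the distributor proposes.
The distributor accepts iff offered ≥ 0.49·y, so x = 200 − 0.49y. Symmetrically y = 200 − 0.4x.
Substituting: x = 200 − 0.49(200 − 0.4x), giving x(1 − 0.4·0.49) = 200(1 − 0.49).
So x = 200 × 0.51 / 0.804 ≈ 126.8657, and the distributor receives 200 − x ≈ 73.1343.

73.13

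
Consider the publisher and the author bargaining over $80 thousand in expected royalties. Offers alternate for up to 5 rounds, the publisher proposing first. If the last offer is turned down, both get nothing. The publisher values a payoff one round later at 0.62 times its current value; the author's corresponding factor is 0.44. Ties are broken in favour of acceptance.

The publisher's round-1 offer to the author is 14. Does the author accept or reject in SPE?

Reject

Round 5 (the publisher proposes): the author will accept anything ≥ 0, so the publisher offers 0 and keeps 80.
Round 4 (the author proposes): the publisher can get 80 next round, worth 0.62 × 80 = 49.6 now; the author offers that and keeps 30.4.
Round 3 (the publisher proposes): the author can get 30.4 next round, worth 0.44 × 30.4 = 13.376 now; the publisher offers that and keeps 66.624.
Round 2 (the author proposes): the publisher can get 66.624 next round, worth 0.62 × 66.624 = 41.30688 now; the author offers that and keeps 38.69312.
So by rejecting in round 1, the author gets 38.69312 next round, worth 0.44 × 38.69312 = 17.0249728 now.
Offer 14 < 17.0249728, so the author rejects.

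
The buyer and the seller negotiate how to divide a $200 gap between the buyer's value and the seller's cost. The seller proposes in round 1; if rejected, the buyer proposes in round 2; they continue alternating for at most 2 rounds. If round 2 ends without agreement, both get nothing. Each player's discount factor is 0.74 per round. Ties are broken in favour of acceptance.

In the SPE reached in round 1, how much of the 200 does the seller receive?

Round 2 (the buyer proposes): rejection yields 0 for the seller; the buyer offers 0 and keeps 200.
Round 1 (the seller proposes): the buyer can get 200 next round, worth 0.74 × 200 = 148 now. The seller offers 148 and keeps 200 − 148 = 52.

52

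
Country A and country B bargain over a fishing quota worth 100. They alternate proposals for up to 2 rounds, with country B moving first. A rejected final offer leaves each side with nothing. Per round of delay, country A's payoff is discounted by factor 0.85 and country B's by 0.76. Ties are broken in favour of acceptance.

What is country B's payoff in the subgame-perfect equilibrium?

Round 2 (country A proposes): rejection yields 0 for country B; country A offers 0 and keeps 100.
Round 1 (country B proposes): country A can get 100 next round, worth 0.85 × 100 = 85 now; country B offers that and keeps 15.

15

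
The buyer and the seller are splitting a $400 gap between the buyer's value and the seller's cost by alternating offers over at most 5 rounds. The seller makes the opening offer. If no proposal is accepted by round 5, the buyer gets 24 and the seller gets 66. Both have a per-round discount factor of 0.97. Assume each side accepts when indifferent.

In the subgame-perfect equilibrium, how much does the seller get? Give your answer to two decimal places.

Round 5 (the seller proposes): the buyer gets 24 if talks fail, so the seller offers 24 and keeps 376.
Round 4 (the buyer proposes): the seller can get 376 next round, worth 0.97 × 376 = 364.72 now, so the buyer offers 364.72, keeping 35.28.
Round 3 (the seller proposes): the buyer can get 35.28 next round, worth 0.97 × 35.28 = 34.2216 now; the seller offers that and keeps 365.7784.
Round 2 (the buyer proposes): the seller can get 365.7784 next round, worth 0.97 × 365.7784 = 354.805048 now. The buyer offers 354.805048 and keeps 400 − 354.805048 = 45.194952.
Round 1 (the seller proposes): the buyer can get 45.194952 next round, worth 0.97 × 45.194952 = 43.83910344 now; the seller offers that and keeps 356.16089656.

356.16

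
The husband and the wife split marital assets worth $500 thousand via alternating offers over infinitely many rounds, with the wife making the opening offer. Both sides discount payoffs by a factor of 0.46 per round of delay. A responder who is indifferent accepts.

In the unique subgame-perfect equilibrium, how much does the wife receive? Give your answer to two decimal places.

342.47

In a stationary SPE each proposer offers the other exactly their discounted continuation value.
If the wife keeps x when proposing and the husband keeps y when proposing, then x = 500 − 0.46y and y = 500 − 0.46x.
Solving: x = 500(1 − 0.46) / (1 − 0.46·0.46) = 270 / 0.7884 ≈ 342.4658.
The husband gets 500 − 342.4658 ≈ 157.5342.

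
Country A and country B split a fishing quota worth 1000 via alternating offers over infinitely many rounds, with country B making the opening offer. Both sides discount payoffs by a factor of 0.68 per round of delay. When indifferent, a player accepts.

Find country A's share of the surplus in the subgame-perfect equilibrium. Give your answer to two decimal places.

When country B proposes, country A accepts any offer worth at least 0.68 times what country A would get by proposing next round; and vice versa.
This gives x = 1000 − 0.68y and y = 1000 − 0.68x, where x and y are each side's share when it proposes.
Hence (1 − 0.68·0.68)x = 1000(1 − 0.68), i.e. 0.5376·x = 320.
x ≈ 595.2381; country A's share is 1000 − x ≈ 404.7619.

404.76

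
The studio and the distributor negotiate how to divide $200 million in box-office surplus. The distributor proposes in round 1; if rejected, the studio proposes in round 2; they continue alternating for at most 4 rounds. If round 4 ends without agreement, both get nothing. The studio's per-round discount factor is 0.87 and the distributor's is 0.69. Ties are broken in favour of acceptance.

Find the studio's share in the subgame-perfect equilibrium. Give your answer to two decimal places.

158.39

Round 4 (the studio proposes): rejection yields 0 for the distributor; the studio offers 0 and keeps 200.
Round 3 (the distributor proposes): the studio can get 200 next round, worth 0.87 × 200 = 174 now. The distributor offers 174 and keeps 200 − 174 = 26.
Round 2 (the studio proposes): the distributor can get 26 next round, worth 0.69 × 26 = 17.94 now. The studio offers 17.94 and keeps 200 − 17.94 = 182.06.
Round 1 (the distributor proposes): the studio can get 182.06 next round, worth 0.87 × 182.06 = 158.3922 now. The distributor offers 158.3922 and keeps 200 − 158.3922 = 41.6078.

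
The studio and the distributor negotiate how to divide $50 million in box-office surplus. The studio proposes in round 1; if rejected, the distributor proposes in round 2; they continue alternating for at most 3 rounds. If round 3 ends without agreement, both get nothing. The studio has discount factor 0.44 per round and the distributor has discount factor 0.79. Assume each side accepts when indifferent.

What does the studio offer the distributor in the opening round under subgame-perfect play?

Round 3 (the studio proposes): rejection yields 0 for the distributor; the studio offers 0 and keeps 50.
Round 2 (the distributor proposes): the studio can get 50 next round, worth 0.44 × 50 = 22 now; the distributor offers that and keeps 28.
Round 1 (the studio proposes): the distributor can get 28 next round, worth 0.79 × 28 = 22.12 now, so the studio offers 22.12, keeping 27.88.

22.12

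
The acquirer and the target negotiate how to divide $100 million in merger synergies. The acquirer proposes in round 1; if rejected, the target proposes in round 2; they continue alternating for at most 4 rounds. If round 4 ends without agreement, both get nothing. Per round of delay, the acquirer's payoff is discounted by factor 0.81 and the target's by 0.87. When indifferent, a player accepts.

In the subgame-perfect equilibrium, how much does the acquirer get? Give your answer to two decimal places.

Round 4 (the target proposes): rejection yields 0 for the acquirer; the target offers 0 and keeps 100.
Round 3 (the acquirer proposes): the target can get 100 next round, worth 0.87 × 100 = 87 now; the acquirer offers that and keeps 13.
Round 2 (the target proposes): the acquirer can get 13 next round, worth 0.81 × 13 = 10.53 now. The target offers 10.53 and keeps 100 − 10.53 = 89.47.
Round 1 (the acquirer proposes): the target can get 89.47 next round, worth 0.87 × 89.47 = 77.8389 now. The acquirer offers 77.8389 and keeps 100 − 77.8389 = 22.1611.

22.16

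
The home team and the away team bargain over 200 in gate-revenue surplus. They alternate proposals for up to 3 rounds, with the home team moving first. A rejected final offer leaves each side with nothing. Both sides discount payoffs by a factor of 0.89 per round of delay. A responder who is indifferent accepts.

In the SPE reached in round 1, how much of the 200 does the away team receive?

19.58

Round 3 (the home team proposes): the away team will accept anything ≥ 0, so the home team offers 0 and keeps 200.
Round 2 (the away team proposes): the home team can get 200 next round, worth 0.89 × 200 = 178 now, so the away team offers 178, keeping 22.
Round 1 (the home team proposes): the away team can get 22 next round, worth 0.89 × 22 = 19.58 now, so the home team offers 19.58, keeping 180.42.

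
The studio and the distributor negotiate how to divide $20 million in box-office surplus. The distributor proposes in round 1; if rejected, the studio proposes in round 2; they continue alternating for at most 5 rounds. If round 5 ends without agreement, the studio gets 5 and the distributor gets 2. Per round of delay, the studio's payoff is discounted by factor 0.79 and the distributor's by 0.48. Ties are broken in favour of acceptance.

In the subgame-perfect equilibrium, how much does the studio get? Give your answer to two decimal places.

12.05

Round 5 (the distributor proposes): the studio gets 5 if talks fail, so the distributor offers 5 and keeps 15.
Round 4 (the studio proposes): the distributor can get 15 next round, worth 0.48 × 15 = 7.2 now, so the studio offers 7.2, keeping 12.8.
Round 3 (the distributor proposes): the studio can get 12.8 next round, worth 0.79 × 12.8 = 10.112 now, so the distributor offers 10.112, keeping 9.888.
Round 2 (the studio proposes): the distributor can get 9.888 next round, worth 0.48 × 9.888 = 4.74624 now, so the studio offers 4.74624, keeping 15.25376.
Round 1 (the distributor proposes): the studio can get 15.25376 next round, worth 0.79 × 15.25376 = 12.0504704 now, so the distributor offers 12.0504704, keeping 7.9495296.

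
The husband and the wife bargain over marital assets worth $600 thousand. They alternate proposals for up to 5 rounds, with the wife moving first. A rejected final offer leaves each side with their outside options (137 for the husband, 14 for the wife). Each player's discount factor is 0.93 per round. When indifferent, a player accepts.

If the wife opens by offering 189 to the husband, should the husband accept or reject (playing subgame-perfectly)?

Accept

Work out the husband's continuation value if the offer is rejected.
Round 5 (the wife proposes): the husband gets 137 if talks fail, so the wife offers 137 and keeps 463.
Round 4 (the husband proposes): the wife can get 463 next round, worth 0.93 × 463 = 430.59 now, so the husband offers 430.59, keeping 169.41.
Round 3 (the wife proposes): the husband can get 169.41 next round, worth 0.93 × 169.41 = 157.5513 now; the wife offers that and keeps 442.4487.
Round 2 (the husband proposes): the wife can get 442.4487 next round, worth 0.93 × 442.4487 = 411.477291 now; the husband offers that and keeps 188.522709.
So by rejecting in round 1, the husband gets 188.522709 next round, worth 0.93 × 188.522709 = 175.32611937 now.
Offer 189 ≥ 175.32611937, so the husband accepts.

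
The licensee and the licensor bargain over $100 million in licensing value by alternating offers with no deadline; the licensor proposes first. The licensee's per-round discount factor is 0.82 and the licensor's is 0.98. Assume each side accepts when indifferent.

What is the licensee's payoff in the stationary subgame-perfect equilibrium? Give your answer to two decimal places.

8.35

Let x be the licensor's share when the licensor proposes and y be the licensee's share when the licensee proposes.
The licensee accepts iff offered ≥ 0.82·y, so x = 100 − 0.82y. Symmetrically y = 100 − 0.98x.
Substituting: x = 100 − 0.82(100 − 0.98x), giving x(1 − 0.98·0.82) = 100(1 − 0.82).
So x = 100 × 0.18 / 0.1964 ≈ 91.6497, and the licensee receives 100 − x ≈ 8.3503.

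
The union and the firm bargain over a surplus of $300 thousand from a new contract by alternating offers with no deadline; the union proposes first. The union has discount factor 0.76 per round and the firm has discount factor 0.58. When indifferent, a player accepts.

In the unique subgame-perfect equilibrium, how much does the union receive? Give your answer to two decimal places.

225.32

When the union proposes, the firm accepts any offer worth at least 0.58 times what the firm would get by proposing next round; and vice versa.
This gives x = 300 − 0.58y and y = 300 − 0.76x, where x and y are each side's share when it proposes.
Hence (1 − 0.58·0.76)x = 300(1 − 0.58), i.e. 0.5592·x = 126.
x ≈ 225.3219; the firm's share is 300 − x ≈ 74.6781.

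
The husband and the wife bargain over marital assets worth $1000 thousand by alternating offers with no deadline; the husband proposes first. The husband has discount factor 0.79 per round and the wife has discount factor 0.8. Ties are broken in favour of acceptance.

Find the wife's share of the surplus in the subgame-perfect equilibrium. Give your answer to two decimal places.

456.52

Let x be the husband's share when the husband proposes and y be the wife's share when the wife proposes.
The wife accepts iff offered ≥ 0.8·y, so x = 1000 − 0.8y. Symmetrically y = 1000 − 0.79x.
Substituting: x = 1000 − 0.8(1000 − 0.79x), giving x(1 − 0.79·0.8) = 1000(1 − 0.8).
So x = 1000 × 0.2 / 0.368 ≈ 543.4783, and the wife receives 1000 − x ≈ 456.5217.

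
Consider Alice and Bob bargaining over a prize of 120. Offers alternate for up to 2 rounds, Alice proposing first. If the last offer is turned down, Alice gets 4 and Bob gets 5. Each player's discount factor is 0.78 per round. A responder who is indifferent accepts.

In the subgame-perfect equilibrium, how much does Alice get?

Round 2 (Bob proposes): Alice gets 4 if talks fail, so Bob offers 4 and keeps 116.
Round 1 (Alice proposes): Bob can get 116 next round, worth 0.78 × 116 = 90.48 now; Alice offers that and keeps 29.52.

29.52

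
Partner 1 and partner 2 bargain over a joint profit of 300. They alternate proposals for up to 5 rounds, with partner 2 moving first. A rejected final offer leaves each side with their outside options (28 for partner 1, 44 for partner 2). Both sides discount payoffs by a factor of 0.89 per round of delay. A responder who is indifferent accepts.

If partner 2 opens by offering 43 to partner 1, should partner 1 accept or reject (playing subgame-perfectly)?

Reject

Round 5 (partner 2 proposes): partner 1 gets 28 if talks fail, so partner 2 offers 28 and keeps 272.
Round 4 (partner 1 proposes): partner 2 can get 272 next round, worth 0.89 × 272 = 242.08 now, so partner 1 offers 242.08, keeping 57.92.
Round 3 (partner 2 proposes): partner 1 can get 57.92 next round, worth 0.89 × 57.92 = 51.5488 now. Partner 2 offers 51.5488 and keeps 300 − 51.5488 = 248.4512.
Round 2 (partner 1 proposes): partner 2 can get 248.4512 next round, worth 0.89 × 248.4512 = 221.121568 now, so partner 1 offers 221.121568, keeping 78.878432.
So by rejecting in round 1, partner 1 gets 78.878432 next round, worth 0.89 × 78.878432 = 70.20180448 now.
Offer 43 < 70.20180448, so partner 1 rejects.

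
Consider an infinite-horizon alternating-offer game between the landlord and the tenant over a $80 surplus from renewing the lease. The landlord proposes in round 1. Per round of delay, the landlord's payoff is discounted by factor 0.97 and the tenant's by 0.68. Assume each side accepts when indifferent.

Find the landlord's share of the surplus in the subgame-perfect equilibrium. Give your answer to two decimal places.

75.21

When the landlord proposes, the tenant accepts any offer worth at least 0.68 times what the tenant would get by proposing next round; and vice versa.
This gives x = 80 − 0.68y and y = 80 − 0.97x, where x and y are each side's share when it proposes.
Hence (1 − 0.68·0.97)x = 80(1 − 0.68), i.e. 0.3404·x = 25.6.
x ≈ 75.2056; the tenant's share is 80 − x ≈ 4.7944.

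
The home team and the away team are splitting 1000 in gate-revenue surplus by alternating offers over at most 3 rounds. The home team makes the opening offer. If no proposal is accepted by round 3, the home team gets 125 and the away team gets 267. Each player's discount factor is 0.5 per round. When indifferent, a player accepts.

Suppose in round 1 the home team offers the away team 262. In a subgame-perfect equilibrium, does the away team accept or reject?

Work out the away team's continuation value if the offer is rejected.
Round 3 (the home team proposes): the away team gets 267 if talks fail, so the home team offers 267 and keeps 733.
Round 2 (the away team proposes): the home team can get 733 next round, worth 0.5 × 733 = 366.5 now. The away team offers 366.5 and keeps 1000 − 366.5 = 633.5.
So by rejecting in round 1, the away team gets 633.5 next round, worth 0.5 × 633.5 = 316.75 now.
Offer 262 < 316.75, so the away team rejects.

Reject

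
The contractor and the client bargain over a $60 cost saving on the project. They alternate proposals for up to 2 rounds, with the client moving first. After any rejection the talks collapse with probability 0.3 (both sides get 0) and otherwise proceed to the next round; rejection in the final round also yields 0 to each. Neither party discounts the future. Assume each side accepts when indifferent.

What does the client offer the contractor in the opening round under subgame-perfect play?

By backward induction:
Round 2 (the contractor proposes): rejection yields 0 for the client; the contractor offers 0 and keeps 60.
Round 1 (the client proposes): rejecting gives the contractor an expected 0.7 × 60 = 42. The client offers 42 and keeps 60 − 42 = 18.

42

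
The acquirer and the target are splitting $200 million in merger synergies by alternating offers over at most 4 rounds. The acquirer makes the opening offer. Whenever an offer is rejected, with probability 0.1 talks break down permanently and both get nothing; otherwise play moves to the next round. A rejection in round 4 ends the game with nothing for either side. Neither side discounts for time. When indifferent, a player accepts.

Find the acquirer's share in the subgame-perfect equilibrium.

Round 4 (the target proposes): the acquirer will accept anything ≥ 0, so the target offers 0 and keeps 200.
Round 3 (the acquirer proposes): rejecting gives the target an expected 0.9 × 200 = 180, so the acquirer offers 180, keeping 20.
Round 2 (the target proposes): rejecting gives the acquirer an expected 0.9 × 20 = 18; the target offers that and keeps 182.
Round 1 (the acquirer proposes): rejecting gives the target an expected 0.9 × 182 = 163.8; the acquirer offers that and keeps 36.2.

36.2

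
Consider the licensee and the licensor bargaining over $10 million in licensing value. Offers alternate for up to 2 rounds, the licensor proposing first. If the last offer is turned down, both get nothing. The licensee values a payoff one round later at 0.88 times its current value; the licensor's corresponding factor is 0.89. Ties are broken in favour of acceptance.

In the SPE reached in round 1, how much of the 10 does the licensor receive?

1.2

Round 2 (the licensee proposes): the licensor will accept anything ≥ 0, so the licensee offers 0 and keeps 10.
Round 1 (the licensor proposes): the licensee can get 10 next round, worth 0.88 × 10 = 8.8 now; the licensor offers that and keeps 1.2.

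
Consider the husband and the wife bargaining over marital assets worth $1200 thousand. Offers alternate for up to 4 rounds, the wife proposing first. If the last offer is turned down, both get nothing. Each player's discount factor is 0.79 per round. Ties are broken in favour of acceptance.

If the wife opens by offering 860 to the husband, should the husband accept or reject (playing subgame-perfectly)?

Work out the husband's continuation value if the offer is rejected.
Round 4 (the husband proposes): the wife will accept anything ≥ 0, so the husband offers 0 and keeps 1200.
Round 3 (the wife proposes): the husband can get 1200 next round, worth 0.79 × 1200 = 948 now. The wife offers 948 and keeps 1200 − 948 = 252.
Round 2 (the husband proposes): the wife can get 252 next round, worth 0.79 × 252 = 199.08 now; the husband offers that and keeps 1000.92.
So by rejecting in round 1, the husband gets 1000.92 next round, worth 0.79 × 1000.92 = 790.7268 now.
Offer 860 ≥ 790.7268, so the husband accepts.

Accept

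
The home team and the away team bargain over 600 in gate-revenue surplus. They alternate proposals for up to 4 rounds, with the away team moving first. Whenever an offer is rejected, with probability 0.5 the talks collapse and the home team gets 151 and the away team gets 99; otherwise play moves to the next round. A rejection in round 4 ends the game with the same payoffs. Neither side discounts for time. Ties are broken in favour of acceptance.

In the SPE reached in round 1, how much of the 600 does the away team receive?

317.75

By backward induction:
Round 4 (the home team proposes): the away team gets 99 if talks fail, so the home team offers 99 and keeps 501.
Round 3 (the away team proposes): rejecting gives the home team an expected 0.5 × 501 + 0.5 × 151 = 326; the away team offers that and keeps 274.
Round 2 (the home team proposes): rejecting gives the away team an expected 0.5 × 274 + 0.5 × 99 = 186.5, so the home team offers 186.5, keeping 413.5.
Round 1 (the away team proposes): rejecting gives the home team an expected 0.5 × 413.5 + 0.5 × 151 = 282.25, so the away team offers 282.25, keeping 317.75.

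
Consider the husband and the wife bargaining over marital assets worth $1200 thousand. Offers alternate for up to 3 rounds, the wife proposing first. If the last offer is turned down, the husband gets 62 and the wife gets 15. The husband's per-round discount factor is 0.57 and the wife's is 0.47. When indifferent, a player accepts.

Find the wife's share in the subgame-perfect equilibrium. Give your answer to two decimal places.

820.87

Round 3 (the wife proposes): the husband gets 62 if talks fail, so the wife offers 62 and keeps 1138.
Round 2 (the husband proposes): the wife can get 1138 next round, worth 0.47 × 1138 = 534.86 now, so the husband offers 534.86, keeping 665.14.
Round 1 (the wife proposes): the husband can get 665.14 next round, worth 0.57 × 665.14 = 379.1298 now, so the wife offers 379.1298, keeping 820.8702.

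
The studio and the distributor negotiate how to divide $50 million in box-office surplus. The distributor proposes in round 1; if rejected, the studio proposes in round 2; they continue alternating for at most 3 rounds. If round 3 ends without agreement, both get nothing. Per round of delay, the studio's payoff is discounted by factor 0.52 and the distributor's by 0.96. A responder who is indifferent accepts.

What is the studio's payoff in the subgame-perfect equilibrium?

1.04

Round 3 (the distributor proposes): the studio will accept anything ≥ 0, so the distributor offers 0 and keeps 50.
Round 2 (the studio proposes): the distributor can get 50 next round, worth 0.96 × 50 = 48 now; the studio offers that and keeps 2.
Round 1 (the distributor proposes): the studio can get 2 next round, worth 0.52 × 2 = 1.04 now, so the distributor offers 1.04, keeping 48.96.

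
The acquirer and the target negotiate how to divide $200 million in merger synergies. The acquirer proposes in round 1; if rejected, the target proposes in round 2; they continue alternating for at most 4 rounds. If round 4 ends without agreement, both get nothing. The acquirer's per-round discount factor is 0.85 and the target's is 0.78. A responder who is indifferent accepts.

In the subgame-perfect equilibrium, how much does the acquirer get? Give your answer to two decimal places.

Solve by backward induction from round 4.
Round 4 (the target proposes): rejection yields 0 for the acquirer; the target offers 0 and keeps 200.
Round 3 (the acquirer proposes): the target can get 200 next round, worth 0.78 × 200 = 156 now; the acquirer offers that and keeps 44.
Round 2 (the target proposes): the acquirer can get 44 next round, worth 0.85 × 44 = 37.4 now. The target offers 37.4 and keeps 200 − 37.4 = 162.6.
Round 1 (the acquirer proposes): the target can get 162.6 next round, worth 0.78 × 162.6 = 126.828 now. The acquirer offers 126.828 and keeps 200 − 126.828 = 73.172.

73.17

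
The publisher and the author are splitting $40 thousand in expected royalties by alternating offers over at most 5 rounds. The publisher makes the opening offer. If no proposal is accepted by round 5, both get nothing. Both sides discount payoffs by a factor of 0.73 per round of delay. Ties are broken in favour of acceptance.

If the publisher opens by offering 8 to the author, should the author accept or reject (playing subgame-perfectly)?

Round 5 (the publisher proposes): rejection yields 0 for the author; the publisher offers 0 and keeps 40.
Round 4 (the author proposes): the publisher can get 40 next round, worth 0.73 × 40 = 29.2 now, so the author offers 29.2, keeping 10.8.
Round 3 (the publisher proposes): the author can get 10.8 next round, worth 0.73 × 10.8 = 7.884 now; the publisher offers that and keeps 32.116.
Round 2 (the author proposes): the publisher can get 32.116 next round, worth 0.73 × 32.116 = 23.44468 now; the author offers that and keeps 16.55532.
So by rejecting in round 1, the author gets 16.55532 next round, worth 0.73 × 16.55532 = 12.0853836 now.
Offer 8 < 12.0853836, so the author rejects.

Reject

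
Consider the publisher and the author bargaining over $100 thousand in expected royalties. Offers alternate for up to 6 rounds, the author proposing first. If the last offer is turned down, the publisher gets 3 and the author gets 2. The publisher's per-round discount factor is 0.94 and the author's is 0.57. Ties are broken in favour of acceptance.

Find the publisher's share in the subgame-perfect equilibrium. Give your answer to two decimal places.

Work backward from the last round.
Round 6 (the publisher proposes): the author gets 2 if talks fail, so the publisher offers 2 and keeps 98.
Round 5 (the author proposes): the publisher can get 98 next round, worth 0.94 × 98 = 92.12 now; the author offers that and keeps 7.88.
Round 4 (the publisher proposes): the author can get 7.88 next round, worth 0.57 × 7.88 = 4.4916 now. The publisher offers 4.4916 and keeps 100 − 4.4916 = 95.5084.
Round 3 (the author proposes): the publisher can get 95.5084 next round, worth 0.94 × 95.5084 = 89.777896 now. The author offers 89.777896 and keeps 100 − 89.777896 = 10.222104.
Round 2 (the publisher proposes): the author can get 10.222104 next round, worth 0.57 × 10.222104 = 5.82659928 now, so the publisher offers 5.82659928, keeping 94.17340072.
Round 1 (the author proposes): the publisher can get 94.17340072 next round, worth 0.94 × 94.17340072 = 88.5229966768 now, so the author offers 88.5229966768, keeping 11.4770033232.

88.52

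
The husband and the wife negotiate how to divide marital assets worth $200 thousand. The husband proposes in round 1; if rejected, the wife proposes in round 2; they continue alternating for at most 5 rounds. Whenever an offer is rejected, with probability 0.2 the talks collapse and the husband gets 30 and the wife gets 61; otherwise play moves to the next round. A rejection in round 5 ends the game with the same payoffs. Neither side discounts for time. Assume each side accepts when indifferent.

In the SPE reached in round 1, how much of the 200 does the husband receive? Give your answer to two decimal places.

110.40

Round 5 (the husband proposes): the wife gets 61 if talks fail, so the husband offers 61 and keeps 139.
Round 4 (the wife proposes): rejecting gives the husband an expected 0.8 × 139 + 0.2 × 30 = 117.2, so the wife offers 117.2, keeping 82.8.
Round 3 (the husband proposes): rejecting gives the wife an expected 0.8 × 82.8 + 0.2 × 61 = 78.44; the husband offers that and keeps 121.56.
Round 2 (the wife proposes): rejecting gives the husband an expected 0.8 × 121.56 + 0.2 × 30 = 103.248, so the wife offers 103.248, keeping 96.752.
Round 1 (the husband proposes): rejecting gives the wife an expected 0.8 × 96.752 + 0.2 × 61 = 89.6016; the husband offers that and keeps 110.3984.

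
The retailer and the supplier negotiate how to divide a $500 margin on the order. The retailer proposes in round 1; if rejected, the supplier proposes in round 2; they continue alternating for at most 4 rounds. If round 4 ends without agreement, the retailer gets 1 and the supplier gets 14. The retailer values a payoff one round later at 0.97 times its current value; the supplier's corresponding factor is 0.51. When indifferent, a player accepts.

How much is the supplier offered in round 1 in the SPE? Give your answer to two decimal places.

Round 4 (the supplier proposes): the retailer gets 1 if talks fail, so the supplier offers 1 and keeps 499.
Round 3 (the retailer proposes): the supplier can get 499 next round, worth 0.51 × 499 = 254.49 now; the retailer offers that and keeps 245.51.
Round 2 (the supplier proposes): the retailer can get 245.51 next round, worth 0.97 × 245.51 = 238.1447 now; the supplier offers that and keeps 261.8553.
Round 1 (the retailer proposes): the supplier can get 261.8553 next round, worth 0.51 × 261.8553 = 133.546203 now, so the retailer offers 133.546203, keeping 366.453797.

133.55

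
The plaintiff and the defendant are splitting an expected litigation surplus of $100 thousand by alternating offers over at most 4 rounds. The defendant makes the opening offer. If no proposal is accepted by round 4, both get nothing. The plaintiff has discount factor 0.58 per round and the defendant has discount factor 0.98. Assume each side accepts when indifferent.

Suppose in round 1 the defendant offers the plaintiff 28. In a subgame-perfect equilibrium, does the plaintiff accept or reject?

Round 4 (the plaintiff proposes): the defendant will accept anything ≥ 0, so the plaintiff offers 0 and keeps 100.
Round 3 (the defendant proposes): the plaintiff can get 100 next round, worth 0.58 × 100 = 58 now; the defendant offers that and keeps 42.
Round 2 (the plaintiff proposes): the defendant can get 42 next round, worth 0.98 × 42 = 41.16 now; the plaintiff offers that and keeps 58.84.
So by rejecting in round 1, the plaintiff gets 58.84 next round, worth 0.58 × 58.84 = 34.1272 now.
Offer 28 < 34.1272, so the plaintiff rejects.

Reject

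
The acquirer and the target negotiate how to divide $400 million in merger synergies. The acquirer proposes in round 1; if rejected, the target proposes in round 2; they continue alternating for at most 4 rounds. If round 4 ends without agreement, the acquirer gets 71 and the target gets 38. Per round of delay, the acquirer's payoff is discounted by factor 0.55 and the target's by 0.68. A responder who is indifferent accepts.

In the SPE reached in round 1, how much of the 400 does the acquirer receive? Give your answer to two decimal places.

Round 4 (the target proposes): the acquirer gets 71 if talks fail, so the target offers 71 and keeps 329.
Round 3 (the acquirer proposes): the target can get 329 next round, worth 0.68 × 329 = 223.72 now. The acquirer offers 223.72 and keeps 400 − 223.72 = 176.28.
Round 2 (the target proposes): the acquirer can get 176.28 next round, worth 0.55 × 176.28 = 96.954 now. The target offers 96.954 and keeps 400 − 96.954 = 303.046.
Round 1 (the acquirer proposes): the target can get 303.046 next round, worth 0.68 × 303.046 = 206.07128 now. The acquirer offers 206.07128 and keeps 400 − 206.07128 = 193.92872.

193.93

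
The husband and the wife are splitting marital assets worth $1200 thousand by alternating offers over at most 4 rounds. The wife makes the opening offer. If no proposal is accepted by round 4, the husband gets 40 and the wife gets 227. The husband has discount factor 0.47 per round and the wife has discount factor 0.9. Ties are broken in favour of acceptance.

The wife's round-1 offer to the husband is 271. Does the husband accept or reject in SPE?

Accept

Round 4 (the husband proposes): the wife gets 227 if talks fail, so the husband offers 227 and keeps 973.
Round 3 (the wife proposes): the husband can get 973 next round, worth 0.47 × 973 = 457.31 now; the wife offers that and keeps 742.69.
Round 2 (the husband proposes): the wife can get 742.69 next round, worth 0.9 × 742.69 = 668.421 now; the husband offers that and keeps 531.579.
So by rejecting in round 1, the husband gets 531.579 next round, worth 0.47 × 531.579 = 249.84213 now.
Offer 271 ≥ 249.84213, so the husband accepts.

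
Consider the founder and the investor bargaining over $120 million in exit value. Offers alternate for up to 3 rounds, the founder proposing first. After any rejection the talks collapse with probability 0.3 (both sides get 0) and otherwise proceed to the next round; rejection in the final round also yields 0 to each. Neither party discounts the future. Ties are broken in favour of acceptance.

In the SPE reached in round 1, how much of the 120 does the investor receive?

Round 3 (the founder proposes): the investor will accept anything ≥ 0, so the founder offers 0 and keeps 120.
Round 2 (the investor proposes): rejecting gives the founder an expected 0.7 × 120 = 84. The investor offers 84 and keeps 120 − 84 = 36.
Round 1 (the founder proposes): rejecting gives the investor an expected 0.7 × 36 = 25.2. The founder offers 25.2 and keeps 120 − 25.2 = 94.8.

25.2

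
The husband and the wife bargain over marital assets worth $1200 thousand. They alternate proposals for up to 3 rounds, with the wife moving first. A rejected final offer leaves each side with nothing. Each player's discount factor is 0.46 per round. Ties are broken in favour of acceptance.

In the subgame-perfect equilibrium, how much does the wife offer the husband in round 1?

Solve by backward induction from round 3.
Round 3 (the wife proposes): rejection yields 0 for the husband; the wife offers 0 and keeps 1200.
Round 2 (the husband proposes): the wife can get 1200 next round, worth 0.46 × 1200 = 552 now. The husband offers 552 and keeps 1200 − 552 = 648.
Round 1 (the wife proposes): the husband can get 648 next round, worth 0.46 × 648 = 298.08 now. The wife offers 298.08 and keeps 1200 − 298.08 = 901.92.

298.08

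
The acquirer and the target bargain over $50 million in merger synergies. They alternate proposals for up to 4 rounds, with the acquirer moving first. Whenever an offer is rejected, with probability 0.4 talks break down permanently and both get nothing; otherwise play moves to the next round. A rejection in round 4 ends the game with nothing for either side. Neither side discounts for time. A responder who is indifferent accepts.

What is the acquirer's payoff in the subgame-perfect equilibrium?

27.2

By backward induction:
Round 4 (the target proposes): rejection yields 0 for the acquirer; the target offers 0 and keeps 50.
Round 3 (the acquirer proposes): rejecting gives the target an expected 0.6 × 50 = 30; the acquirer offers that and keeps 20.
Round 2 (the target proposes): rejecting gives the acquirer an expected 0.6 × 20 = 12. The target offers 12 and keeps 50 − 12 = 38.
Round 1 (the acquirer proposes): rejecting gives the target an expected 0.6 × 38 = 22.8. The acquirer offers 22.8 and keeps 50 − 22.8 = 27.2.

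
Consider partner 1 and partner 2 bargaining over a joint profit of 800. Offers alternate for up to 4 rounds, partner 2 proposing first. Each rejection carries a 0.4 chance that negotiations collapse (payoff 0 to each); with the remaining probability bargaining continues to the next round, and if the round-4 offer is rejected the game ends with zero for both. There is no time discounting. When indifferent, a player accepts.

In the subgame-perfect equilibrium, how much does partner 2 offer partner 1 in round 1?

By backward induction:
Round 4 (partner 1 proposes): partner 2 will accept anything ≥ 0, so partner 1 offers 0 and keeps 800.
Round 3 (partner 2 proposes): rejecting gives partner 1 an expected 0.6 × 800 = 480; partner 2 offers that and keeps 320.
Round 2 (partner 1 proposes): rejecting gives partner 2 an expected 0.6 × 320 = 192. Partner 1 offers 192 and keeps 800 − 192 = 608.
Round 1 (partner 2 proposes): rejecting gives partner 1 an expected 0.6 × 608 = 364.8. Partner 2 offers 364.8 and keeps 800 − 364.8 = 435.2.

364.8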